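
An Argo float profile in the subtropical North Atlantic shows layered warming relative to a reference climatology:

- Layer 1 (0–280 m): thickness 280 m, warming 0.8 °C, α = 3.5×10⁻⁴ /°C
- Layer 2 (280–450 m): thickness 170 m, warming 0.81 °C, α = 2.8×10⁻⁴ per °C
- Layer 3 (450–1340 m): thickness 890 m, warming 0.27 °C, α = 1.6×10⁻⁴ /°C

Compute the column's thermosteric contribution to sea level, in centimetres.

Layer 1: 3.5×10⁻⁴ × 0.8 × 280 = 0.07840 m
Layer 2: 0.81 × 170 × 2.8×10⁻⁴ = 0.038556 m
450–1340 m: 890 × 0.27 × 1.6×10⁻⁴ = 0.038448 m
Δh = 0.07840 + 0.038556 + 0.038448 = 0.155404 m

16 cm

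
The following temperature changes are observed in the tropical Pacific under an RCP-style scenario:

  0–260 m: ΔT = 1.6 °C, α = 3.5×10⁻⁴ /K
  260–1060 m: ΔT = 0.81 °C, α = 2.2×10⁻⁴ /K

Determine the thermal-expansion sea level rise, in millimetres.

about 290 mm

Layer 1: 260 × 1.6 × 3.5×10⁻⁴ = 0.14560 m
Layer 2: 0.81 × 2.2×10⁻⁴ × 800 = 0.14256 m
Δh = 0.14560 + 0.14256 = 0.28816 m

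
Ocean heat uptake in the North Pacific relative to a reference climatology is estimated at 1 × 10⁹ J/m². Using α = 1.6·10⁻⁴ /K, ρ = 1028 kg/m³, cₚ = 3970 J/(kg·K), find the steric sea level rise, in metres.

Δh = αQ/(ρcₚ) = 1.6×10⁻⁴ × 1×10⁹ / (1028 × 3970) ≈ 0.039205 m

0.0392 m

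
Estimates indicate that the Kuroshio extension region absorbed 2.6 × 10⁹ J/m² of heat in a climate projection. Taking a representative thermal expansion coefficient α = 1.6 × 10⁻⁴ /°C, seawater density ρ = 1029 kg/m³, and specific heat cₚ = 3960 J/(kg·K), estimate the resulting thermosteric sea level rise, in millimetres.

Δh = αQ/(ρcₚ) = 1.6×10⁻⁴ × 2.6×10⁹ / (1029 × 3960) ≈ 0.10209 m

102 mm of thermosteric rise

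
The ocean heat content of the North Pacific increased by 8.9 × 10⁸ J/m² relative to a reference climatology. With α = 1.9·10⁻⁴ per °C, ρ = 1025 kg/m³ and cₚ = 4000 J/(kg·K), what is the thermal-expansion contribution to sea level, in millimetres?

41.2 mm

Δh = αQ/(ρcₚ) = 1.9×10⁻⁴ × 8.9×10⁸ / (1025 × 4000) ≈ 0.041244 m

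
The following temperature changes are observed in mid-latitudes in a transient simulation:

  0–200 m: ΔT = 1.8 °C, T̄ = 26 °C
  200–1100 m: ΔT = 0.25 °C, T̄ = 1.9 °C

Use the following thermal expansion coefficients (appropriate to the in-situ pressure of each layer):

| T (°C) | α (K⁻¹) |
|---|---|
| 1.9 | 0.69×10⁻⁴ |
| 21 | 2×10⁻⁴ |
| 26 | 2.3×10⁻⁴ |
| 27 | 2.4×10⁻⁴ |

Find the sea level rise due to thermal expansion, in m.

Δh ≈ 0.098 m

Layer 1 at 26 °C → α = 2.3×10⁻⁴ K⁻¹
Layer 2 at 1.9 °C → α = 0.69×10⁻⁴ K⁻¹
2.3×10⁻⁴ × 200 × 1.8 = 0.08280 m
0.25 × 900 × 0.69×10⁻⁴ = 0.015525 m
Δh = 0.08280 + 0.015525 = 0.098325 m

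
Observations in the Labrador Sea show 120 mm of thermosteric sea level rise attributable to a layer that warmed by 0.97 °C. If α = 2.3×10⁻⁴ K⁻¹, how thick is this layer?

H ≈ 538 m

H = Δh/(αΔT) = 0.12 / (2.3×10⁻⁴ × 0.97) ≈ 537.9 m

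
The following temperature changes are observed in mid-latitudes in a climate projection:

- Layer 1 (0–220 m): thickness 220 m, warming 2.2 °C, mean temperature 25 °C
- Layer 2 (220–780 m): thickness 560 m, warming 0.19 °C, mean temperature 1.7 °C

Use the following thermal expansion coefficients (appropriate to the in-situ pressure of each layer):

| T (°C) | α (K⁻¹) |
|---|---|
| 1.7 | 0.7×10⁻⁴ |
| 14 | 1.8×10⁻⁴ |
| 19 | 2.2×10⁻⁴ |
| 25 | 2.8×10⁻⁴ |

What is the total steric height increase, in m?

Layer 1 at 25 °C → α = 2.8×10⁻⁴ K⁻¹
Layer 2 at 1.7 °C → α = 0.7×10⁻⁴ K⁻¹
0–220 m: 2.8×10⁻⁴ × 2.2 × 220 = 0.13552 m
220–780 m: 560 × 0.19 × 0.7×10⁻⁴ = 0.007448 m
Δh = 0.13552 + 0.007448 = 0.142968 m ≈ 0.143 m

Δh ≈ 0.143 m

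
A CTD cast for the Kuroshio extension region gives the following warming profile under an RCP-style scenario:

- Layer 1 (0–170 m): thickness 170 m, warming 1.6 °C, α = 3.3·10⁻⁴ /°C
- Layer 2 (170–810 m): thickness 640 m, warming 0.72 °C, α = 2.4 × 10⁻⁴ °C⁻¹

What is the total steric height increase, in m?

Δh ≈ 0.20 m

Layer 1: 1.6 × 3.3×10⁻⁴ × 170 = 0.08976 m
170–810 m: 2.4×10⁻⁴ × 0.72 × 640 = 0.110592 m
Δh = 0.08976 + 0.110592 = 0.200352 m ≈ 0.20 m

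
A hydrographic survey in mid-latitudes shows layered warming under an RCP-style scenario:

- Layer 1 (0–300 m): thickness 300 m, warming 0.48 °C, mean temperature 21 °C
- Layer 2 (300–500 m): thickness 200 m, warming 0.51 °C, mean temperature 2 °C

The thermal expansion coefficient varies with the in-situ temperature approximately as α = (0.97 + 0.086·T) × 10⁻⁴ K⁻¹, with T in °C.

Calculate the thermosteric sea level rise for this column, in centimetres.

about 5.2 cm

Layer 1: α = (0.97 + 0.086×21)×10⁻⁴ = 2.776×10⁻⁴ K⁻¹
Layer 2: α = (0.97 + 0.086×2)×10⁻⁴ = 1.142×10⁻⁴ K⁻¹
0–300 m: 300 × 2.776×10⁻⁴ × 0.48 = 0.0399744 m
1.142×10⁻⁴ × 200 × 0.51 = 0.0116484 m
Δh = 0.0399744 + 0.0116484 = 0.0516228 m ≈ 5.2 cm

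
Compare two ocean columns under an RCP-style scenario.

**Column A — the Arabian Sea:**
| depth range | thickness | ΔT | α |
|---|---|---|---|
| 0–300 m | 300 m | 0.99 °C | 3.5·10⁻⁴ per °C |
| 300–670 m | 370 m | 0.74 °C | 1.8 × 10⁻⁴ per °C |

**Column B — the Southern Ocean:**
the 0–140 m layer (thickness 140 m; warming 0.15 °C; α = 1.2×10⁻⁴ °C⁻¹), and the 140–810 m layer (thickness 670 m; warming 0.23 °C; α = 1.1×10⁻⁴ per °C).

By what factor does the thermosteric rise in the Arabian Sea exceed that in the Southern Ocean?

A 0–300 m: 3.5×10⁻⁴ × 0.99 × 300 = 0.10395 m
A 300–670 m: 1.8×10⁻⁴ × 370 × 0.74 = 0.049284 m
A total: 0.153234 m
B 1.2×10⁻⁴ × 140 × 0.15 = 0.00252 m
B 0.23 × 670 × 1.1×10⁻⁴ = 0.016951 m
B total: 0.019471 m
Ratio: 0.153234 / 0.019471 ≈ 7.870

a factor of 7.87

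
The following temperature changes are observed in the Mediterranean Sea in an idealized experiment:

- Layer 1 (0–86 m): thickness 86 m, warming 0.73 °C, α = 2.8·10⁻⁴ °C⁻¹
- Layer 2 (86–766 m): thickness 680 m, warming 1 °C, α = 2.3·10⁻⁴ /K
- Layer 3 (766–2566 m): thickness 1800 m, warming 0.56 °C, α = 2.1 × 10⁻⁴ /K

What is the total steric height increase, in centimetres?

2.8×10⁻⁴ × 86 × 0.73 = 0.0175784 m
86–766 m: 680 × 2.3×10⁻⁴ × 1 = 0.15640 m
766–2566 m: 0.56 × 1800 × 2.1×10⁻⁴ = 0.21168 m
Δh = 0.0175784 + 0.15640 + 0.21168 = 0.3856584 m

39 cm of thermosteric rise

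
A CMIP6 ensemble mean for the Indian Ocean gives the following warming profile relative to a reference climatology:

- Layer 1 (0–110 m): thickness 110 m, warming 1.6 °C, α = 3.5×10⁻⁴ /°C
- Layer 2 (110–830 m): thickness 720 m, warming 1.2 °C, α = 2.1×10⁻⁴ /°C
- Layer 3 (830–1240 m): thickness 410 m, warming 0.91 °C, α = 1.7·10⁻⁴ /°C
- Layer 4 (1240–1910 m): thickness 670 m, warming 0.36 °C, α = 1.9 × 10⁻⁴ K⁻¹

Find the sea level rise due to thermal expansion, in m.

0–110 m: 3.5×10⁻⁴ × 1.6 × 110 = 0.06160 m
720 × 2.1×10⁻⁴ × 1.2 = 0.18144 m
830–1240 m: 0.91 × 1.7×10⁻⁴ × 410 = 0.063427 m
0.36 × 1.9×10⁻⁴ × 670 = 0.045828 m
Δh = 0.06160 + 0.18144 + 0.063427 + 0.045828 = 0.352295 m

0.35 m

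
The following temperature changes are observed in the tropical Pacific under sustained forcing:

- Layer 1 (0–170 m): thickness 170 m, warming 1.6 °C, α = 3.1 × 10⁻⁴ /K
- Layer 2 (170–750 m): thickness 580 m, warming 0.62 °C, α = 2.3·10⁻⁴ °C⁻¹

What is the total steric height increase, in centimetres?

170 × 3.1×10⁻⁴ × 1.6 = 0.08432 m
580 × 0.62 × 2.3×10⁻⁴ = 0.082708 m
Δh = 0.08432 + 0.082708 = 0.167028 m

16.7 cm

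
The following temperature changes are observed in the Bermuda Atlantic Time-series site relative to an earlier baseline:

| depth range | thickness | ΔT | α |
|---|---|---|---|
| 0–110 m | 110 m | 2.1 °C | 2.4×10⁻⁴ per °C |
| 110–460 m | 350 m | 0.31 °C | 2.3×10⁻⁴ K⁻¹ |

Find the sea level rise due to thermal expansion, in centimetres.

2.1 × 2.4×10⁻⁴ × 110 = 0.05544 m
Layer 2: 2.3×10⁻⁴ × 350 × 0.31 = 0.024955 m
Δh = 0.05544 + 0.024955 = 0.080395 m

8.04 cm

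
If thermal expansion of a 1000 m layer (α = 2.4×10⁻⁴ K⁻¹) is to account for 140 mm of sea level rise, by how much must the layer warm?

ΔT = Δh/(αH) = 0.14 / (2.4×10⁻⁴ × 1000) ≈ 0.5833 °C

ΔT ≈ 0.583 °C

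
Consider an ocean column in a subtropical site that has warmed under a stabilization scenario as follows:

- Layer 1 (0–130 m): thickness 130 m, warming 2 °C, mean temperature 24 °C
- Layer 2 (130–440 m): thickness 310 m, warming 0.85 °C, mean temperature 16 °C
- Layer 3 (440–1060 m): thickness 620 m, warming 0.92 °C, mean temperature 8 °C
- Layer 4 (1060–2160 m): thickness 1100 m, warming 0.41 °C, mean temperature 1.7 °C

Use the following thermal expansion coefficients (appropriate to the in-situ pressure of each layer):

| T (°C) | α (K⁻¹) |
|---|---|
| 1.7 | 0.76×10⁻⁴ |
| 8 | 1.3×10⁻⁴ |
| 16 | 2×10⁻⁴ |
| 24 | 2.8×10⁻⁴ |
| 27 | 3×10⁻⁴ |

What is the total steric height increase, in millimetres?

Layer 1 at 24 °C → α = 2.8×10⁻⁴ K⁻¹
Layer 2 at 16 °C → α = 2×10⁻⁴ K⁻¹
Layer 3 at 8 °C → α = 1.3×10⁻⁴ K⁻¹
Layer 4 at 1.7 °C → α = 0.76×10⁻⁴ K⁻¹
2 × 2.8×10⁻⁴ × 130 = 0.07280 m
310 × 2×10⁻⁴ × 0.85 = 0.05270 m
620 × 1.3×10⁻⁴ × 0.92 = 0.074152 m
Layer 4: 0.41 × 1100 × 0.76×10⁻⁴ = 0.034276 m
Δh = 0.07280 + 0.05270 + 0.074152 + 0.034276 = 0.233928 m

Δh ≈ 234 mm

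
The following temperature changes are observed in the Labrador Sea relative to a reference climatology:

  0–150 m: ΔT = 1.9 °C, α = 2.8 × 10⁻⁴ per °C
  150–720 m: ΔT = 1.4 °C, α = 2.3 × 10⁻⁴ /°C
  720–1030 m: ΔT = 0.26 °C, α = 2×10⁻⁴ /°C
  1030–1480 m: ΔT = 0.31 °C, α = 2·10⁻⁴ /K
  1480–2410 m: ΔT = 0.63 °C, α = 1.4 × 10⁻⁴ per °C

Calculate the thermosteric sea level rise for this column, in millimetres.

1.9 × 150 × 2.8×10⁻⁴ = 0.07980 m
150–720 m: 2.3×10⁻⁴ × 570 × 1.4 = 0.18354 m
720–1030 m: 2×10⁻⁴ × 0.26 × 310 = 0.01612 m
Layer 4: 0.31 × 2×10⁻⁴ × 450 = 0.02790 m
Layer 5: 0.63 × 1.4×10⁻⁴ × 930 = 0.082026 m
Δh = 0.07980 + 0.18354 + 0.01612 + 0.02790 + 0.082026 = 0.389386 m

about 390 mm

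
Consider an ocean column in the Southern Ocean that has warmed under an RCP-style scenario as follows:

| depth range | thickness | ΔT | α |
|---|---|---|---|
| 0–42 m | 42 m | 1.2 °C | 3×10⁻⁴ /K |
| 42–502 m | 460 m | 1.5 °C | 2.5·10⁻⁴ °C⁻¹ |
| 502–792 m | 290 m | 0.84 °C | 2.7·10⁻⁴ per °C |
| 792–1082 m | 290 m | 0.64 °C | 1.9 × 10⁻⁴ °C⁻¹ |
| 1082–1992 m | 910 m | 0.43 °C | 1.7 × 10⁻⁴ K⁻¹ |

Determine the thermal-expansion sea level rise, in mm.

Δh = 355 mm

Layer 1: 42 × 3×10⁻⁴ × 1.2 = 0.01512 m
Layer 2: 1.5 × 2.5×10⁻⁴ × 460 = 0.17250 m
502–792 m: 0.84 × 2.7×10⁻⁴ × 290 = 0.065772 m
Layer 4: 0.64 × 290 × 1.9×10⁻⁴ = 0.035264 m
1.7×10⁻⁴ × 910 × 0.43 = 0.066521 m
Δh = 0.01512 + 0.17250 + 0.065772 + 0.035264 + 0.066521 = 0.355177 m ≈ 355 mm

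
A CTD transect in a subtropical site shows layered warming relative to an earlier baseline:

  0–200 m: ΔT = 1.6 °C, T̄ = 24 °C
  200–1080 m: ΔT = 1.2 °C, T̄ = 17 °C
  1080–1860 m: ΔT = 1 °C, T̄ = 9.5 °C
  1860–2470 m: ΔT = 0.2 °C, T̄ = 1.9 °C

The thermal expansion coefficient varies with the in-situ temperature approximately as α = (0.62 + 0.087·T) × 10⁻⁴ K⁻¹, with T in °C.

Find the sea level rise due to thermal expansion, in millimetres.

about 430 mm

Layer 1: α = (0.62 + 0.087×24)×10⁻⁴ = 2.708×10⁻⁴ K⁻¹
Layer 2: α = (0.62 + 0.087×17)×10⁻⁴ = 2.099×10⁻⁴ K⁻¹
Layer 3: α = (0.62 + 0.087×9.5)×10⁻⁴ = 1.4465×10⁻⁴ K⁻¹
Layer 4: α = (0.62 + 0.087×1.9)×10⁻⁴ = 0.7853×10⁻⁴ K⁻¹
Layer 1: 200 × 1.6 × 2.708×10⁻⁴ = 0.086656 m
200–1080 m: 1.2 × 880 × 2.099×10⁻⁴ = 0.2216544 m
1080–1860 m: 1 × 1.4465×10⁻⁴ × 780 = 0.112827 m
1860–2470 m: 610 × 0.2 × 0.7853×10⁻⁴ = 0.00958066 m
Δh = 0.086656 + 0.2216544 + 0.112827 + 0.00958066 = 0.43071806 m ≈ 430 mm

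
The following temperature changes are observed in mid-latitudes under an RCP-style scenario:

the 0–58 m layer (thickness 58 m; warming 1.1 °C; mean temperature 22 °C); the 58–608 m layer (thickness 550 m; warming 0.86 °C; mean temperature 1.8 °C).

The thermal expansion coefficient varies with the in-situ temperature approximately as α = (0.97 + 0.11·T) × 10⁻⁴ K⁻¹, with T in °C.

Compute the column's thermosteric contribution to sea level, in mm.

Layer 1: α = (0.97 + 0.11×22)×10⁻⁴ = 3.39×10⁻⁴ K⁻¹
Layer 2: α = (0.97 + 0.11×1.8)×10⁻⁴ = 1.168×10⁻⁴ K⁻¹
Layer 1: 1.1 × 58 × 3.39×10⁻⁴ = 0.0216282 m
58–608 m: 1.168×10⁻⁴ × 0.86 × 550 = 0.0552464 m
Δh = 0.0216282 + 0.0552464 = 0.0768746 m

Δh = 76.9 mm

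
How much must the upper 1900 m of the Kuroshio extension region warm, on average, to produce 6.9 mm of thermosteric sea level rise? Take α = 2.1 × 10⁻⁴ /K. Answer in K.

ΔT = Δh/(αH) = 0.0069 / (2.1×10⁻⁴ × 1900) ≈ 0.01729 K

about 0.0173 K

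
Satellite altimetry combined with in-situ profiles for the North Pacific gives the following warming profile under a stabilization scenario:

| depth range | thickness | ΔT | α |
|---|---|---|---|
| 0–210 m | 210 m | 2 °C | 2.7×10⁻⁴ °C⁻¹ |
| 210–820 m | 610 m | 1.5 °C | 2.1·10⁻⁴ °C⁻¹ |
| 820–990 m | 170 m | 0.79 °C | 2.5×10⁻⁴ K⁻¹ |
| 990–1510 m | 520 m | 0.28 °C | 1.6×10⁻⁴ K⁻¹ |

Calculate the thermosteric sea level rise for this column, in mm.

360 mm

0–210 m: 2 × 210 × 2.7×10⁻⁴ = 0.11340 m
210–820 m: 1.5 × 2.1×10⁻⁴ × 610 = 0.19215 m
820–990 m: 170 × 0.79 × 2.5×10⁻⁴ = 0.033575 m
0.28 × 1.6×10⁻⁴ × 520 = 0.023296 m
Δh = 0.11340 + 0.19215 + 0.033575 + 0.023296 = 0.362421 m ≈ 360 mm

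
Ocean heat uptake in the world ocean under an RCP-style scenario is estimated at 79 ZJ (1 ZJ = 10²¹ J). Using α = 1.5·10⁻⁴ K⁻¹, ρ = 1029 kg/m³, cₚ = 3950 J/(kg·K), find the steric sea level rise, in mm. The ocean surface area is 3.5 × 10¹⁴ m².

about 8.3 mm

Per unit area: Q = 79×10²¹ / (3.5×10¹⁴) ≈ 2.257×10⁸ J/m²
Δh = αQ/(ρcₚ) = 1.5×10⁻⁴ × 2.257×10⁸ / (1029 × 3950) ≈ 0.0083293 m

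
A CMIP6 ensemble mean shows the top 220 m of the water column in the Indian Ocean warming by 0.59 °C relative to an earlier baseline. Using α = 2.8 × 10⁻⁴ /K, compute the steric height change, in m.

Δh ≈ 0.0363 m

Δh = αΔT·H = 2.8×10⁻⁴ × 0.59 × 220 = 0.036344 m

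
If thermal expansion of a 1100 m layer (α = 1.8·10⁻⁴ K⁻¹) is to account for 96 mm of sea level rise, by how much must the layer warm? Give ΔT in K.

about 0.485 K

ΔT = Δh/(αH) = 0.096 / (1.8×10⁻⁴ × 1100) ≈ 0.4848 K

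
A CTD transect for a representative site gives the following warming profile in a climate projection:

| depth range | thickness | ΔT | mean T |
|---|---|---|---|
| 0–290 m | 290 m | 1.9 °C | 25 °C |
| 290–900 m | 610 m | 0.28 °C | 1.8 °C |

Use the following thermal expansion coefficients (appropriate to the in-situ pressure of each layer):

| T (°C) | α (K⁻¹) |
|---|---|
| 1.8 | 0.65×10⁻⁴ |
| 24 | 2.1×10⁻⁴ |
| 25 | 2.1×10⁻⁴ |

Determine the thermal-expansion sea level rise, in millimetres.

Layer 1 at 25 °C → α = 2.1×10⁻⁴ K⁻¹
Layer 2 at 1.8 °C → α = 0.65×10⁻⁴ K⁻¹
0–290 m: 290 × 2.1×10⁻⁴ × 1.9 = 0.11571 m
Layer 2: 0.65×10⁻⁴ × 610 × 0.28 = 0.011102 m
Δh = 0.11571 + 0.011102 = 0.126812 m

127 mm of thermosteric rise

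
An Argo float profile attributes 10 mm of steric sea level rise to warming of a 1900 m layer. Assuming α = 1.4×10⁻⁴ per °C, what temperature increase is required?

ΔT = Δh/(αH) = 0.01 / (1.4×10⁻⁴ × 1900) ≈ 0.03759 K

0.0376 K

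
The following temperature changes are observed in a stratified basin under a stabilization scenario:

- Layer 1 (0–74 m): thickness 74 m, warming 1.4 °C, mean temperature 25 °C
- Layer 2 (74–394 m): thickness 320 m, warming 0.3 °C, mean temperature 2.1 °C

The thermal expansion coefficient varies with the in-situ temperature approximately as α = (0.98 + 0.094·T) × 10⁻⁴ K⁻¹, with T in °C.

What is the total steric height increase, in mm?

Layer 1: α = (0.98 + 0.094×25)×10⁻⁴ = 3.33×10⁻⁴ K⁻¹
Layer 2: α = (0.98 + 0.094×2.1)×10⁻⁴ = 1.1774×10⁻⁴ K⁻¹
Layer 1: 3.33×10⁻⁴ × 74 × 1.4 = 0.0344988 m
74–394 m: 320 × 1.1774×10⁻⁴ × 0.3 = 0.01130304 m
Δh = 0.0344988 + 0.01130304 = 0.04580184 m

45.8 mm of thermosteric rise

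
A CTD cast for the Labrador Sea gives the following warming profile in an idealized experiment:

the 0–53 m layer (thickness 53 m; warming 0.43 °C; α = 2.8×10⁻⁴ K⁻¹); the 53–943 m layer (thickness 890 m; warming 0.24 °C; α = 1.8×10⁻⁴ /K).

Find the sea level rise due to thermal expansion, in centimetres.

Layer 1: 53 × 2.8×10⁻⁴ × 0.43 = 0.0063812 m
Layer 2: 1.8×10⁻⁴ × 0.24 × 890 = 0.038448 m
Δh = 0.0063812 + 0.038448 = 0.0448292 m

Δh = 4.48 cm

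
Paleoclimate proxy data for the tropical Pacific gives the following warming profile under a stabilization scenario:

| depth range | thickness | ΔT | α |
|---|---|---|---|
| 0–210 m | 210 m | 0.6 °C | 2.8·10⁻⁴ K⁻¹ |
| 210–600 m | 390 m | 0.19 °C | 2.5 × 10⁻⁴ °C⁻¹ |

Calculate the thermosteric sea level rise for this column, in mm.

210 × 0.6 × 2.8×10⁻⁴ = 0.03528 m
210–600 m: 2.5×10⁻⁴ × 0.19 × 390 = 0.018525 m
Δh = 0.03528 + 0.018525 = 0.053805 m

53.8 mm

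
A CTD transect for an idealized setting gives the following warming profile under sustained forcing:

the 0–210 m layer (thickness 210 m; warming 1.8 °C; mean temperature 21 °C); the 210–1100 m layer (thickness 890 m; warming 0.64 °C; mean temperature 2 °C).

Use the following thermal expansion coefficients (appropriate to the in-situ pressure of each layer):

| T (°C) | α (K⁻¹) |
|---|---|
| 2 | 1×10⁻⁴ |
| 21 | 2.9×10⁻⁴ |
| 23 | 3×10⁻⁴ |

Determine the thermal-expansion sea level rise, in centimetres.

Layer 1 at 21 °C → α = 2.9×10⁻⁴ K⁻¹
Layer 2 at 2 °C → α = 1×10⁻⁴ K⁻¹
Layer 1: 1.8 × 210 × 2.9×10⁻⁴ = 0.10962 m
0.64 × 890 × 1×10⁻⁴ = 0.05696 m
Δh = 0.10962 + 0.05696 = 0.16658 m

16.7 cm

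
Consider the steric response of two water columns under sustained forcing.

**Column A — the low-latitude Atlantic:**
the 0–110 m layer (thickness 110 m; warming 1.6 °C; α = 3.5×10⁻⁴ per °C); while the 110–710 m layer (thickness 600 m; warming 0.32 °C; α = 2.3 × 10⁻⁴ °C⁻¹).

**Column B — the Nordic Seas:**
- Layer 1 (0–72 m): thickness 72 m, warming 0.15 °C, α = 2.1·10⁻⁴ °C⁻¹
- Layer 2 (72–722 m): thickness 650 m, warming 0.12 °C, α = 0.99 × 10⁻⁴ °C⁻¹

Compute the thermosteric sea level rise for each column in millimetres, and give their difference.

Δh_A ≈ 110 mm, Δh_B ≈ 10 mm; difference ≈ 96 mm

A 3.5×10⁻⁴ × 1.6 × 110 = 0.06160 m
A 2.3×10⁻⁴ × 0.32 × 600 = 0.04416 m
A total: 0.10576 m
B Layer 1: 72 × 0.15 × 2.1×10⁻⁴ = 0.002268 m
B 0.99×10⁻⁴ × 650 × 0.12 = 0.007722 m
B total: 0.00999 m
Difference: 0.10576 − 0.00999 = 0.09577 m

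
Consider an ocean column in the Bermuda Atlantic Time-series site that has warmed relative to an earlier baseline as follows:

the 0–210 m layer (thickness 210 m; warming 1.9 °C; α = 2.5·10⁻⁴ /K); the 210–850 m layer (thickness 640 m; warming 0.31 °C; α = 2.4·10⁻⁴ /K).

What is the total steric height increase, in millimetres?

Layer 1: 1.9 × 210 × 2.5×10⁻⁴ = 0.09975 m
Layer 2: 0.31 × 640 × 2.4×10⁻⁴ = 0.047616 m
Δh = 0.09975 + 0.047616 = 0.147366 m ≈ 150 mm

about 150 mm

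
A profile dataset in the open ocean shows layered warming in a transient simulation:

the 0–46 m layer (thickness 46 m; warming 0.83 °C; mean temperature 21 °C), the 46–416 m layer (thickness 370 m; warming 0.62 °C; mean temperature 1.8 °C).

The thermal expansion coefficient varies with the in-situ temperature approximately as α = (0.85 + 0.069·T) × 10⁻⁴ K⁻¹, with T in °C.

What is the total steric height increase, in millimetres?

Layer 1: α = (0.85 + 0.069×21)×10⁻⁴ = 2.299×10⁻⁴ K⁻¹
Layer 2: α = (0.85 + 0.069×1.8)×10⁻⁴ = 0.9742×10⁻⁴ K⁻¹
Layer 1: 46 × 0.83 × 2.299×10⁻⁴ = 0.008777582 m
46–416 m: 370 × 0.9742×10⁻⁴ × 0.62 = 0.022348148 m
Δh = 0.008777582 + 0.022348148 = 0.03112573 m

Δh ≈ 31.1 mm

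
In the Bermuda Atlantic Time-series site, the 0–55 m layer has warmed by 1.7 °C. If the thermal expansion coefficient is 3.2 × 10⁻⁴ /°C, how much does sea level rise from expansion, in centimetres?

Δh ≈ 3.0 cm

Δh = αΔT·H = 3.2×10⁻⁴ × 1.7 × 55 = 0.02992 m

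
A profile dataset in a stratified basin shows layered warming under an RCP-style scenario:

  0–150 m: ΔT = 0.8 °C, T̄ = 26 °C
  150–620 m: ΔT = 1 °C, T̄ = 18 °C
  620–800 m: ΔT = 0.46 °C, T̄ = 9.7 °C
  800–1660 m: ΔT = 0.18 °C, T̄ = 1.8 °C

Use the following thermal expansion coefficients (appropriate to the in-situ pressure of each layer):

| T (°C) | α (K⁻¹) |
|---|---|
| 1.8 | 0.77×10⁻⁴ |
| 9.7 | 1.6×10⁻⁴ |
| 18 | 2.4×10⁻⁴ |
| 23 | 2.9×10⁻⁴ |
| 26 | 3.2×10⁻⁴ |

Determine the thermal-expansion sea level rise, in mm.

Layer 1 at 26 °C → α = 3.2×10⁻⁴ K⁻¹
Layer 2 at 18 °C → α = 2.4×10⁻⁴ K⁻¹
Layer 3 at 9.7 °C → α = 1.6×10⁻⁴ K⁻¹
Layer 4 at 1.8 °C → α = 0.77×10⁻⁴ K⁻¹
0–150 m: 3.2×10⁻⁴ × 0.8 × 150 = 0.03840 m
1 × 2.4×10⁻⁴ × 470 = 0.11280 m
180 × 0.46 × 1.6×10⁻⁴ = 0.013248 m
Layer 4: 0.77×10⁻⁴ × 860 × 0.18 = 0.0119196 m
Δh = 0.03840 + 0.11280 + 0.013248 + 0.0119196 = 0.1763676 m

176 mm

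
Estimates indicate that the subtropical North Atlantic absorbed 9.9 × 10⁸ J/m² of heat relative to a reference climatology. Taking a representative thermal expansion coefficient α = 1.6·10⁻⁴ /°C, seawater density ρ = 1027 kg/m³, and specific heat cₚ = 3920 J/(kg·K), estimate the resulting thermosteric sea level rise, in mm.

Δh = αQ/(ρcₚ) = 1.6×10⁻⁴ × 9.9×10⁸ / (1027 × 3920) ≈ 0.039346 m

Δh = 39.3 mm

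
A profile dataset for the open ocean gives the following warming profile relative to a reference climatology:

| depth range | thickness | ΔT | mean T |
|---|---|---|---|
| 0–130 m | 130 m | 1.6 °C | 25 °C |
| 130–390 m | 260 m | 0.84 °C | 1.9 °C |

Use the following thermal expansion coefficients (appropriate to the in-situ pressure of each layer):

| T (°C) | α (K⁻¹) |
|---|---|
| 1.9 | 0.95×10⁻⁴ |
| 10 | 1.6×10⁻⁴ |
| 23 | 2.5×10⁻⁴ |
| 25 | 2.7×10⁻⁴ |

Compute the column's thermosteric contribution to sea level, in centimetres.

Layer 1 at 25 °C → α = 2.7×10⁻⁴ K⁻¹
Layer 2 at 1.9 °C → α = 0.95×10⁻⁴ K⁻¹
Layer 1: 2.7×10⁻⁴ × 1.6 × 130 = 0.05616 m
0.95×10⁻⁴ × 260 × 0.84 = 0.020748 m
Δh = 0.05616 + 0.020748 = 0.076908 m

Δh = 7.69 cm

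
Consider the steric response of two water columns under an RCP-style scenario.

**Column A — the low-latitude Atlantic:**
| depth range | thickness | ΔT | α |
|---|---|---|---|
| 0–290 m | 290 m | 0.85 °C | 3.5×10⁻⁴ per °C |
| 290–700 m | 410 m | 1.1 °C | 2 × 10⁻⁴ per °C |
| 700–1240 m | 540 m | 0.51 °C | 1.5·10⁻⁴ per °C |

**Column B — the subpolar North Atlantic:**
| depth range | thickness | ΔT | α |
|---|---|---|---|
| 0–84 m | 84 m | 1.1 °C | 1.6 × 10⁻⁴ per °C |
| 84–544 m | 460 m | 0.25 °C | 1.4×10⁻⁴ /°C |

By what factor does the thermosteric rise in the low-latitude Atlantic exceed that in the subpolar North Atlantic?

A 0–290 m: 290 × 0.85 × 3.5×10⁻⁴ = 0.086275 m
A 2×10⁻⁴ × 1.1 × 410 = 0.09020 m
A Layer 3: 1.5×10⁻⁴ × 0.51 × 540 = 0.04131 m
A total: 0.217785 m
B Layer 1: 1.1 × 1.6×10⁻⁴ × 84 = 0.014784 m
B 84–544 m: 460 × 1.4×10⁻⁴ × 0.25 = 0.01610 m
B total: 0.030884 m
Ratio: 0.217785 / 0.030884 ≈ 7.052

7.1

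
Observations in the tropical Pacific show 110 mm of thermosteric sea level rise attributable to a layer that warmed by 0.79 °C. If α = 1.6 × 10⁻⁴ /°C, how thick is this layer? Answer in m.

about 870 m

H = Δh/(αΔT) = 0.11 / (1.6×10⁻⁴ × 0.79) ≈ 870.3 m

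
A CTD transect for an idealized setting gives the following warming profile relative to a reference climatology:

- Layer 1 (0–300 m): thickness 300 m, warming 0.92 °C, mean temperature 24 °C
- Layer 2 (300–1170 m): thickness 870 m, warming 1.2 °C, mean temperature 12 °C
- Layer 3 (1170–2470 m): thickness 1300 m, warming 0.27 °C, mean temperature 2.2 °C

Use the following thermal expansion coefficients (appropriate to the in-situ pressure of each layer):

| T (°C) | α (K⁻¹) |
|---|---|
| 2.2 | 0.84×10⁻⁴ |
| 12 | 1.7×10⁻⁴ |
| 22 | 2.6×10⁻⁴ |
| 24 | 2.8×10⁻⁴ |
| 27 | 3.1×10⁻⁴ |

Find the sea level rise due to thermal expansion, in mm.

Δh ≈ 280 mm

Layer 1 at 24 °C → α = 2.8×10⁻⁴ K⁻¹
Layer 2 at 12 °C → α = 1.7×10⁻⁴ K⁻¹
Layer 3 at 2.2 °C → α = 0.84×10⁻⁴ K⁻¹
0–300 m: 2.8×10⁻⁴ × 300 × 0.92 = 0.07728 m
1.2 × 870 × 1.7×10⁻⁴ = 0.17748 m
Layer 3: 0.27 × 1300 × 0.84×10⁻⁴ = 0.029484 m
Δh = 0.07728 + 0.17748 + 0.029484 = 0.284244 m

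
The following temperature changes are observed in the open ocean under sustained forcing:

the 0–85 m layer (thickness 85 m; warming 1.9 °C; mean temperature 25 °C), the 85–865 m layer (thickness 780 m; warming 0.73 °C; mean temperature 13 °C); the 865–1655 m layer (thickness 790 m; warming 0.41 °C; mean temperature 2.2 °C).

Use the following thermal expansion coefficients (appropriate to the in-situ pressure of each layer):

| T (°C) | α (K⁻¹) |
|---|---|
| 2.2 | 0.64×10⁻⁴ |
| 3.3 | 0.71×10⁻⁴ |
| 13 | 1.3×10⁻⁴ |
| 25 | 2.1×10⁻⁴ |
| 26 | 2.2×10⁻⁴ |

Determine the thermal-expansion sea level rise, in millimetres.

Layer 1 at 25 °C → α = 2.1×10⁻⁴ K⁻¹
Layer 2 at 13 °C → α = 1.3×10⁻⁴ K⁻¹
Layer 3 at 2.2 °C → α = 0.64×10⁻⁴ K⁻¹
2.1×10⁻⁴ × 85 × 1.9 = 0.033915 m
Layer 2: 1.3×10⁻⁴ × 780 × 0.73 = 0.074022 m
790 × 0.41 × 0.64×10⁻⁴ = 0.0207296 m
Δh = 0.033915 + 0.074022 + 0.0207296 = 0.1286666 m

Δh = 129 mm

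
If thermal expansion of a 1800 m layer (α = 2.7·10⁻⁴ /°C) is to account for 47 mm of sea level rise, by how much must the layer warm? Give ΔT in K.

ΔT = Δh/(αH) = 0.047 / (2.7×10⁻⁴ × 1800) ≈ 0.09671 K

about 0.0967 K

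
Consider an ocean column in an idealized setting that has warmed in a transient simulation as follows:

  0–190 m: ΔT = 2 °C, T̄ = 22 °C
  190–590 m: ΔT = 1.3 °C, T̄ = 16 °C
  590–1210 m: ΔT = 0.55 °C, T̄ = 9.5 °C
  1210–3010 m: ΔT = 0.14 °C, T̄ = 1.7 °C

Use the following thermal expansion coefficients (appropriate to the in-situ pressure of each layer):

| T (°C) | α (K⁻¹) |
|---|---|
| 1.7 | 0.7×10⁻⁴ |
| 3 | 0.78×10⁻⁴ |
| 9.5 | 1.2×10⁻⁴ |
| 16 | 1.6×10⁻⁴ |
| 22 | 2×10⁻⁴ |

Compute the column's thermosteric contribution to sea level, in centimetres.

Layer 1 at 22 °C → α = 2×10⁻⁴ K⁻¹
Layer 2 at 16 °C → α = 1.6×10⁻⁴ K⁻¹
Layer 3 at 9.5 °C → α = 1.2×10⁻⁴ K⁻¹
Layer 4 at 1.7 °C → α = 0.7×10⁻⁴ K⁻¹
Layer 1: 190 × 2×10⁻⁴ × 2 = 0.07600 m
Layer 2: 1.3 × 400 × 1.6×10⁻⁴ = 0.08320 m
Layer 3: 0.55 × 620 × 1.2×10⁻⁴ = 0.04092 m
Layer 4: 0.7×10⁻⁴ × 1800 × 0.14 = 0.01764 m
Δh = 0.07600 + 0.08320 + 0.04092 + 0.01764 = 0.21776 m

21.8 cm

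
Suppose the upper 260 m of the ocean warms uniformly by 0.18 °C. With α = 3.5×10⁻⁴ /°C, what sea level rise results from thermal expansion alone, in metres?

Δh = 0.0164 m

Δh = αΔT·H = 3.5×10⁻⁴ × 0.18 × 260 = 0.01638 m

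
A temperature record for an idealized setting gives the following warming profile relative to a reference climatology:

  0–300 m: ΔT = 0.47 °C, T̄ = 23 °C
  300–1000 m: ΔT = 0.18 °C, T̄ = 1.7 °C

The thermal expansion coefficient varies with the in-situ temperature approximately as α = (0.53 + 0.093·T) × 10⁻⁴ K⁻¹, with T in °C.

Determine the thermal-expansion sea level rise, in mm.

Layer 1: α = (0.53 + 0.093×23)×10⁻⁴ = 2.669×10⁻⁴ K⁻¹
Layer 2: α = (0.53 + 0.093×1.7)×10⁻⁴ = 0.6881×10⁻⁴ K⁻¹
300 × 2.669×10⁻⁴ × 0.47 = 0.0376329 m
0.6881×10⁻⁴ × 700 × 0.18 = 0.00867006 m
Δh = 0.0376329 + 0.00867006 = 0.04630296 m ≈ 46.3 mm

Δh ≈ 46.3 mm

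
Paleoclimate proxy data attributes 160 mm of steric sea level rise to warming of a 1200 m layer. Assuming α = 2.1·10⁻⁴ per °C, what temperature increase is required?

ΔT = Δh/(αH) = 0.16 / (2.1×10⁻⁴ × 1200) ≈ 0.6349 °C

about 0.63 °C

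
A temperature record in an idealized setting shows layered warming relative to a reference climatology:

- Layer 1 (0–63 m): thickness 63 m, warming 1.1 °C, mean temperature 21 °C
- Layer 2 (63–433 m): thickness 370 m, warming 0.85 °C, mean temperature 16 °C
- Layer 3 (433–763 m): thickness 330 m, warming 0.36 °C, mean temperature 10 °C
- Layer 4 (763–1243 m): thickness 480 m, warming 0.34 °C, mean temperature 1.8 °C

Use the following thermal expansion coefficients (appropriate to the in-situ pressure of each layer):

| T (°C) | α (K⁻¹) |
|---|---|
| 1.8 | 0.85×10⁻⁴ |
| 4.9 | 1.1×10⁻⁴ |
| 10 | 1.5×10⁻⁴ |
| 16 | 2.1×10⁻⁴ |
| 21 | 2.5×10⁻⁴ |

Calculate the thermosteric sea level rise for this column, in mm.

Layer 1 at 21 °C → α = 2.5×10⁻⁴ K⁻¹
Layer 2 at 16 °C → α = 2.1×10⁻⁴ K⁻¹
Layer 3 at 10 °C → α = 1.5×10⁻⁴ K⁻¹
Layer 4 at 1.8 °C → α = 0.85×10⁻⁴ K⁻¹
0–63 m: 2.5×10⁻⁴ × 63 × 1.1 = 0.017325 m
2.1×10⁻⁴ × 0.85 × 370 = 0.066045 m
0.36 × 330 × 1.5×10⁻⁴ = 0.01782 m
0.85×10⁻⁴ × 0.34 × 480 = 0.013872 m
Δh = 0.017325 + 0.066045 + 0.01782 + 0.013872 = 0.115062 m ≈ 115 mm

Δh ≈ 115 mm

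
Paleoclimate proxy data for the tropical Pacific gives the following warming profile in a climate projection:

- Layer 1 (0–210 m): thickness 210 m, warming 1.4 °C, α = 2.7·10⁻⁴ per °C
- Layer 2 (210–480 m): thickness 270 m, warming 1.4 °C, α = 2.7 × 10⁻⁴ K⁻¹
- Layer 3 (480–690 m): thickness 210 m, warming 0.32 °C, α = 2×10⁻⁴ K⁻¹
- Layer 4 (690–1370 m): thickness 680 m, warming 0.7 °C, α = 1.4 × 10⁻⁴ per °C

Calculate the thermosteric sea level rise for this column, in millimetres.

0–210 m: 210 × 1.4 × 2.7×10⁻⁴ = 0.07938 m
Layer 2: 270 × 1.4 × 2.7×10⁻⁴ = 0.10206 m
480–690 m: 210 × 0.32 × 2×10⁻⁴ = 0.01344 m
1.4×10⁻⁴ × 680 × 0.7 = 0.06664 m
Δh = 0.07938 + 0.10206 + 0.01344 + 0.06664 = 0.26152 m

262 mm of thermosteric rise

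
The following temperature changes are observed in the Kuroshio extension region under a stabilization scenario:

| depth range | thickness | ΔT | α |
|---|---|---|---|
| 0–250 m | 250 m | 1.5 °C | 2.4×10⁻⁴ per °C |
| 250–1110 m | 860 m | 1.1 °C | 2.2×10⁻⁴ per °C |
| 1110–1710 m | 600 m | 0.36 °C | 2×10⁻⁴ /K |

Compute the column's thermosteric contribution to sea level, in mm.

341 mm

2.4×10⁻⁴ × 1.5 × 250 = 0.09000 m
250–1110 m: 2.2×10⁻⁴ × 860 × 1.1 = 0.20812 m
2×10⁻⁴ × 0.36 × 600 = 0.04320 m
Δh = 0.09000 + 0.20812 + 0.04320 = 0.34132 m ≈ 341 mm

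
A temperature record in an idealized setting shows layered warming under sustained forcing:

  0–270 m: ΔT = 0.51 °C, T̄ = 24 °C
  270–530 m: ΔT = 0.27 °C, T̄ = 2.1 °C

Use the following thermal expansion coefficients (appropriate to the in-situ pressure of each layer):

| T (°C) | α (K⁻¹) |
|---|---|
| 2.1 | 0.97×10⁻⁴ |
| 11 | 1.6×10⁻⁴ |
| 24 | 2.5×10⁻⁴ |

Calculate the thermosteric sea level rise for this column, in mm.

41.2 mm of thermosteric rise

Layer 1 at 24 °C → α = 2.5×10⁻⁴ K⁻¹
Layer 2 at 2.1 °C → α = 0.97×10⁻⁴ K⁻¹
270 × 2.5×10⁻⁴ × 0.51 = 0.034425 m
0.97×10⁻⁴ × 260 × 0.27 = 0.0068094 m
Δh = 0.034425 + 0.0068094 = 0.0412344 m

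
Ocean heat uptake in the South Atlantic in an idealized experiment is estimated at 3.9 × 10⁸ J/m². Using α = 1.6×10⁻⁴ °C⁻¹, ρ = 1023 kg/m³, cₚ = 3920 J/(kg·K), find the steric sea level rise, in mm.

15.6 mm of thermosteric rise

Δh = αQ/(ρcₚ) = 1.6×10⁻⁴ × 3.9×10⁸ / (1023 × 3920) ≈ 0.01556 m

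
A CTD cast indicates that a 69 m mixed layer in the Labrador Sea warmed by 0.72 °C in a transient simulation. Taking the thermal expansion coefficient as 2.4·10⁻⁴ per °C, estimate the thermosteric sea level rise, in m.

Δh = αΔT·H = 2.4×10⁻⁴ × 0.72 × 69 = 0.0119232 m

0.0119 m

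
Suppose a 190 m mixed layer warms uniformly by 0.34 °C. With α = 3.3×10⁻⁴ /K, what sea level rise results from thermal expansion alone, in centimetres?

2.1 cm of thermosteric rise

Δh = αΔT·H = 3.3×10⁻⁴ × 0.34 × 190 = 0.021318 m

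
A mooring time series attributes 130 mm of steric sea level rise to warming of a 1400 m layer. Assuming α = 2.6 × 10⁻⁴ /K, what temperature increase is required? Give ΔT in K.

ΔT = Δh/(αH) = 0.13 / (2.6×10⁻⁴ × 1400) ≈ 0.3571 K

ΔT ≈ 0.36 K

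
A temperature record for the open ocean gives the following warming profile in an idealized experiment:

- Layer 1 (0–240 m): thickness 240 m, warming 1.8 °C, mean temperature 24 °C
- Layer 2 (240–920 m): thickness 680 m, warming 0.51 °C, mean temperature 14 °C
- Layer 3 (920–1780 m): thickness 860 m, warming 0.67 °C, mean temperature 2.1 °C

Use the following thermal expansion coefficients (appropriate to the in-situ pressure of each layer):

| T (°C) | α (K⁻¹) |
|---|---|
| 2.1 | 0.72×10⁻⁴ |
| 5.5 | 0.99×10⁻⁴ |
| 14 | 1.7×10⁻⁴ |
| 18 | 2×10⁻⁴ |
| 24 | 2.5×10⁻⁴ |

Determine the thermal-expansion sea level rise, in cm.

Layer 1 at 24 °C → α = 2.5×10⁻⁴ K⁻¹
Layer 2 at 14 °C → α = 1.7×10⁻⁴ K⁻¹
Layer 3 at 2.1 °C → α = 0.72×10⁻⁴ K⁻¹
0–240 m: 240 × 2.5×10⁻⁴ × 1.8 = 0.10800 m
0.51 × 680 × 1.7×10⁻⁴ = 0.058956 m
Layer 3: 0.72×10⁻⁴ × 0.67 × 860 = 0.0414864 m
Δh = 0.10800 + 0.058956 + 0.0414864 = 0.2084424 m ≈ 20.8 cm

20.8 cm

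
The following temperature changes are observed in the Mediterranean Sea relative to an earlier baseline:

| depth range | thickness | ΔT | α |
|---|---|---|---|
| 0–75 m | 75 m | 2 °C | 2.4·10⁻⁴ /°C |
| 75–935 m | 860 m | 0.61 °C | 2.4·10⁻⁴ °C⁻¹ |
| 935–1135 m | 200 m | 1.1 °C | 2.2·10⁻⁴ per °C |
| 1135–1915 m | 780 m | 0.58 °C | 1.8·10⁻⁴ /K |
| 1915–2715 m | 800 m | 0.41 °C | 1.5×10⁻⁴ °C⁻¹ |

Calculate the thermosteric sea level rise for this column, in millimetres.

Layer 1: 2 × 2.4×10⁻⁴ × 75 = 0.03600 m
75–935 m: 860 × 2.4×10⁻⁴ × 0.61 = 0.125904 m
2.2×10⁻⁴ × 1.1 × 200 = 0.04840 m
1135–1915 m: 1.8×10⁻⁴ × 780 × 0.58 = 0.081432 m
800 × 0.41 × 1.5×10⁻⁴ = 0.04920 m
Δh = 0.03600 + 0.125904 + 0.04840 + 0.081432 + 0.04920 = 0.340936 m

Δh ≈ 341 mm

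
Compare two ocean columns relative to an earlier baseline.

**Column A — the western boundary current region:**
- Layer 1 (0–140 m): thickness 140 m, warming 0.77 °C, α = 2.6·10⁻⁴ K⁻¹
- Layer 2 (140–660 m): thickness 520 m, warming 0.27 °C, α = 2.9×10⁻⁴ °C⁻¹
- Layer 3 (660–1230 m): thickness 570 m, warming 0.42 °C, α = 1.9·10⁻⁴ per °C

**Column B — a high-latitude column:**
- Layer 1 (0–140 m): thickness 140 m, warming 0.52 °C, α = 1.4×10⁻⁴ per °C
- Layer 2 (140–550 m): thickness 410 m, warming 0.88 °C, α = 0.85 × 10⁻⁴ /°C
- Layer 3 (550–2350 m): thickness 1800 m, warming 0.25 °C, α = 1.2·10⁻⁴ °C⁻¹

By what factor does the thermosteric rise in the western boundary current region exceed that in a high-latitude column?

A 140 × 2.6×10⁻⁴ × 0.77 = 0.028028 m
A 2.9×10⁻⁴ × 520 × 0.27 = 0.040716 m
A 660–1230 m: 570 × 0.42 × 1.9×10⁻⁴ = 0.045486 m
A total: 0.11423 m
B Layer 1: 0.52 × 140 × 1.4×10⁻⁴ = 0.010192 m
B 0.85×10⁻⁴ × 0.88 × 410 = 0.030668 m
B 550–2350 m: 1.2×10⁻⁴ × 0.25 × 1800 = 0.05400 m
B total: 0.09486 m
Ratio: 0.11423 / 0.09486 ≈ 1.204

a factor of 1.2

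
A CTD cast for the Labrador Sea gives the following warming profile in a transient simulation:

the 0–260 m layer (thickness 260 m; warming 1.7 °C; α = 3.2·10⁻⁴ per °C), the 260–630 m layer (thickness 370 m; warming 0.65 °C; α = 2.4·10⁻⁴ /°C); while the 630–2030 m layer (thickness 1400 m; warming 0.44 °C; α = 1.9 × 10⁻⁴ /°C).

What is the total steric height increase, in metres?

Layer 1: 1.7 × 3.2×10⁻⁴ × 260 = 0.14144 m
2.4×10⁻⁴ × 0.65 × 370 = 0.05772 m
630–2030 m: 0.44 × 1.9×10⁻⁴ × 1400 = 0.11704 m
Δh = 0.14144 + 0.05772 + 0.11704 = 0.31620 m

0.316 m of thermosteric rise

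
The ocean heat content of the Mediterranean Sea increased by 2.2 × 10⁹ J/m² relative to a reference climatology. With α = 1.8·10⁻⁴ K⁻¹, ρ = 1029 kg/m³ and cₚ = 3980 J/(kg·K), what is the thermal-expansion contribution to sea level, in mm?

Δh ≈ 97 mm

Δh = αQ/(ρcₚ) = 1.8×10⁻⁴ × 2.2×10⁹ / (1029 × 3980) ≈ 0.096693 m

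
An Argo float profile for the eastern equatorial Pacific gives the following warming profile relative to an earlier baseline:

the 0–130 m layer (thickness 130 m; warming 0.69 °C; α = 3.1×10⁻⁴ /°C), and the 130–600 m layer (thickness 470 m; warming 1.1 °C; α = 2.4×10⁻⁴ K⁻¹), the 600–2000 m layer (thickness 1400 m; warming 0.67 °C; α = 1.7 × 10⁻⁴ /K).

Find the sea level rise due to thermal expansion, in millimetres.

Δh = 310 mm

Layer 1: 130 × 3.1×10⁻⁴ × 0.69 = 0.027807 m
Layer 2: 2.4×10⁻⁴ × 470 × 1.1 = 0.12408 m
0.67 × 1400 × 1.7×10⁻⁴ = 0.15946 m
Δh = 0.027807 + 0.12408 + 0.15946 = 0.311347 m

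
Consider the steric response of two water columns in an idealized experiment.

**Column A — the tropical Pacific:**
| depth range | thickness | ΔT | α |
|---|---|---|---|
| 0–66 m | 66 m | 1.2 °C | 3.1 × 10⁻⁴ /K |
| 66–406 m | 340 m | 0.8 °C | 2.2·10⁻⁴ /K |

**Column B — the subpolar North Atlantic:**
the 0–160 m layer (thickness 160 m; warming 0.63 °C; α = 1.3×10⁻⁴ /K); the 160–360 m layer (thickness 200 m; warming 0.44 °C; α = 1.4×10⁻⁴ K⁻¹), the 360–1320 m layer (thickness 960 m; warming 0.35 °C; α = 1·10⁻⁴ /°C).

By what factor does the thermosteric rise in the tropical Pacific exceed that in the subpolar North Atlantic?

A 3.1×10⁻⁴ × 1.2 × 66 = 0.024552 m
A 66–406 m: 2.2×10⁻⁴ × 340 × 0.8 = 0.05984 m
A total: 0.084392 m
B 160 × 1.3×10⁻⁴ × 0.63 = 0.013104 m
B Layer 2: 200 × 0.44 × 1.4×10⁻⁴ = 0.01232 m
B 0.35 × 1×10⁻⁴ × 960 = 0.03360 m
B total: 0.059024 m
Ratio: 0.084392 / 0.059024 ≈ 1.430

≈ 1.4×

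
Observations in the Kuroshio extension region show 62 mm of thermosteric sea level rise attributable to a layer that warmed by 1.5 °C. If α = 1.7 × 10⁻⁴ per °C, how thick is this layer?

240 m

H = Δh/(αΔT) = 0.062 / (1.7×10⁻⁴ × 1.5) ≈ 243.1 m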